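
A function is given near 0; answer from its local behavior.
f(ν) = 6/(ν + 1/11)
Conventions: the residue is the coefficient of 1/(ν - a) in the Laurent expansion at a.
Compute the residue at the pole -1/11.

At the order-1 pole -1/11 set g(ν) = (ν - (-1/11))*f(ν) = 6.
Simple pole: residue = g(a) at a = -1/11, which is 6.

The residue is 6.


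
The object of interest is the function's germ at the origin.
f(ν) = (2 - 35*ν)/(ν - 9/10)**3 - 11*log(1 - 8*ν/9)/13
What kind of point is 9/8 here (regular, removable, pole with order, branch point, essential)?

The point is a logarithmic branch point.

The term (-11/13)*log(1 - ν/(9/8)) has argument 1 - 9/8/(9/8) = 0 at 9/8: a logarithmic (infinitely-sheeted) branch point; the remaining terms are analytic or single-valued there.


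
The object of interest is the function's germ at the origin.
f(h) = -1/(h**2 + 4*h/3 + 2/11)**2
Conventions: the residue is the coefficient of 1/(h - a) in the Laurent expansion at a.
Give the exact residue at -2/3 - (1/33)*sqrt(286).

The residue is -(297/2704)*sqrt(286).

The factor h**2 + 4*h/3 + 2/11 splits as (h - a)(h - a') with a = -2/3 - (1/33)*sqrt(286), a' = -2/3 + (1/33)*sqrt(286). At the order-2 pole a set g(h) = (h - a)^2*f(h) = [-1] / (h - a')^2.
Order-2 pole: residue = g'(a); g'(-2/3 - (1/33)*sqrt(286)) = -(297/2704)*sqrt(286), so the residue is -(297/2704)*sqrt(286).


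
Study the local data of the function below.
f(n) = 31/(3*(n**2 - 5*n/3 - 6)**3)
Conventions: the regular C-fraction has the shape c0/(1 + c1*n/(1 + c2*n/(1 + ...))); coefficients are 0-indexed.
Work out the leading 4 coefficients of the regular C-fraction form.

The regular C-fraction coefficients are [-31/648, 5/6, 29/90, -4999/3915].

Taylor coefficients (expand at 0): a_0 = -31/648, a_1 = 155/3888, a_2 = -403/8748, a_3 = 69595/1889568.
c0 = a_0 = -31/648. Peel one level at a time: if S = 1 + c*n/S' with S'(0) = 1, then c is the n-coefficient of S and S' = c*n/(S - 1).
S_1 = c0/f = 1 + (5/6)*n + (-29/108)*n^2 + ...; c1 = 5/6.
S_2 = c1*n/(S_1 - 1) = 1 + (29/90)*n + (4999/12150)*n^2 + ...; c2 = 29/90.
S_3 = c2*n/(S_2 - 1) = 1 + (-4999/3915)*n + ...; c3 = -4999/3915.


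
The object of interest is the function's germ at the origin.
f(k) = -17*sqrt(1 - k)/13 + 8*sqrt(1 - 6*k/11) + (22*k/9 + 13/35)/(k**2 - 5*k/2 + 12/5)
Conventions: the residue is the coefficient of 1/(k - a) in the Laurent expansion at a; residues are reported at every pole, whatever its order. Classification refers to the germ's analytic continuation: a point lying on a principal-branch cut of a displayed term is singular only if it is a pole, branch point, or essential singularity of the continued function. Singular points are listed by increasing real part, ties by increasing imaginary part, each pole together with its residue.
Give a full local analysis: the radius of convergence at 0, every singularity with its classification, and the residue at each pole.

Denominator factor (k**2 - 5*k/2 + 12/5): discriminant -67/20, complex-conjugate roots (5/4) + ((1/20)*sqrt(335))*i and (5/4) - ((1/20)*sqrt(335))*i; poles of order 1, moduli (2/5)*sqrt(15) and (2/5)*sqrt(15).
Branch term (8)*sqrt(1 - k/(11/6)): its argument vanishes at k = 11/6, a square-root branch point, modulus 11/6.
Branch term (-17/13)*sqrt(1 - k/(1)): its argument vanishes at k = 1, a square-root branch point, modulus 1.
The radius of convergence is the smallest modulus among the singular points: 1.
The branch terms are analytic at (5/4) - ((1/20)*sqrt(335))*i and contribute nothing to the residue; only the rational part matters.
The factor k**2 - 5*k/2 + 12/5 splits as (k - a)(k - a') with a = (5/4) - ((1/20)*sqrt(335))*i, a' = (5/4) + ((1/20)*sqrt(335))*i. At the order-1 pole a set g(k) = (k - a)*(rational part) = [22*k/9 + 13/35] / (k - a').
Simple pole: residue = g(a) at a = (5/4) - ((1/20)*sqrt(335))*i, which is (11/9) + ((2159/21105)*sqrt(335))*i.
The branch terms are analytic at (5/4) + ((1/20)*sqrt(335))*i and contribute nothing to the residue; only the rational part matters.
The factor k**2 - 5*k/2 + 12/5 splits as (k - a)(k - a') with a = (5/4) + ((1/20)*sqrt(335))*i, a' = (5/4) - ((1/20)*sqrt(335))*i. At the order-1 pole a set g(k) = (k - a)*(rational part) = [22*k/9 + 13/35] / (k - a').
Simple pole: residue = g(a) at a = (5/4) + ((1/20)*sqrt(335))*i, which is (11/9) - ((2159/21105)*sqrt(335))*i.
List the singular points by increasing real part (a conjugate pair: the negative imaginary part first).

Radius of convergence at 0: 1.
At 1: an algebraic (square-root) branch point.
At (5/4) - ((1/20)*sqrt(335))*i: a pole of order 1; residue (11/9) + ((2159/21105)*sqrt(335))*i.
At (5/4) + ((1/20)*sqrt(335))*i: a pole of order 1; residue (11/9) - ((2159/21105)*sqrt(335))*i.
At 11/6: an algebraic (square-root) branch point.


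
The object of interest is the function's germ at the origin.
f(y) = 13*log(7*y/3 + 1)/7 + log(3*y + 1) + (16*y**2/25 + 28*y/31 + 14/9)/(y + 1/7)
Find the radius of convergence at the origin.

The radius of convergence is 1/7.

Denominator factor (y + 1/7): pole of order 1 at -1/7, modulus 1/7.
Branch term (13/7)*log(1 - y/(-3/7)): its argument vanishes at y = -3/7, a logarithmic branch point, modulus 3/7.
Branch term (1)*log(1 - y/(-1/3)): its argument vanishes at y = -1/3, a logarithmic branch point, modulus 1/3.
The radius of convergence is the smallest modulus among the singular points: 1/7.


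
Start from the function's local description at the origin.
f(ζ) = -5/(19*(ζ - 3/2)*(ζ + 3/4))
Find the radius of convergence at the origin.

Denominator factor (ζ + 3/4): pole of order 1 at -3/4, modulus 3/4.
Denominator factor (ζ - 3/2): pole of order 1 at 3/2, modulus 3/2.
The radius of convergence is the smallest modulus among the singular points: 3/4.

The radius of convergence is 3/4.


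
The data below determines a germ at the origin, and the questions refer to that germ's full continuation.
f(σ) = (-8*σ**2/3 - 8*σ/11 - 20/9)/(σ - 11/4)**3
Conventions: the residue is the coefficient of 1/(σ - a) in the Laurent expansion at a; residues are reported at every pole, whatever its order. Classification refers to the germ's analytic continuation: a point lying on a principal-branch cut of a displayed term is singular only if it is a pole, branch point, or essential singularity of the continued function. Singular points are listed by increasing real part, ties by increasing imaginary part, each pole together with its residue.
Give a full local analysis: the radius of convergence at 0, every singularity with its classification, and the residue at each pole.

Radius of convergence at 0: 11/4.
At 11/4: a pole of order 3; residue -8/3.

Denominator factor (σ - 11/4)^3: pole of order 3 at 11/4, modulus 11/4.
The radius of convergence is the smallest modulus among the singular points: 11/4.
At the order-3 pole 11/4 set g(σ) = (σ - (11/4))^3*f(σ) = -8*σ**2/3 - 8*σ/11 - 20/9.
Order-3 pole: residue = g''(a)/2; g''(11/4) = -16/3, so the residue is -8/3.


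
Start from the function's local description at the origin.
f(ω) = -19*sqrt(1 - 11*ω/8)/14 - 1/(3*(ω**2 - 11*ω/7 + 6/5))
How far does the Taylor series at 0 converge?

Denominator factor (ω**2 - 11*ω/7 + 6/5): discriminant -571/245, complex-conjugate roots (11/14) + ((1/70)*sqrt(2855))*i and (11/14) - ((1/70)*sqrt(2855))*i; poles of order 1, moduli (1/5)*sqrt(30) and (1/5)*sqrt(30).
Branch term (-19/14)*sqrt(1 - ω/(8/11)): its argument vanishes at ω = 8/11, a square-root branch point, modulus 8/11.
The radius of convergence is the smallest modulus among the singular points: 8/11.

The radius of convergence is 8/11.


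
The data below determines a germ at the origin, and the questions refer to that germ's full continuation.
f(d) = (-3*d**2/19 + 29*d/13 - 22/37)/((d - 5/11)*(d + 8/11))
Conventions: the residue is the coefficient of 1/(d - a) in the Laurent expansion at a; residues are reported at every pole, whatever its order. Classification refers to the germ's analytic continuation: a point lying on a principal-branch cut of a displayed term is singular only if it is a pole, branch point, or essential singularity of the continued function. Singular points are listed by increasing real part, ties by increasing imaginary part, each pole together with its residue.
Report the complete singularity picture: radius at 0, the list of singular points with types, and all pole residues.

Denominator factor (d + 8/11): pole of order 1 at -8/11, modulus 8/11.
Denominator factor (d - 5/11): pole of order 1 at 5/11, modulus 5/11.
The radius of convergence is the smallest modulus among the singular points: 5/11.
At the order-1 pole -8/11 set g(d) = (d - (-8/11))*f(d) = (-3*d**2/19 + 29*d/13 - 22/37)/(d - 5/11).
Simple pole: residue = g(a) at a = -8/11, which is 2543922/1306877.
At the order-1 pole 5/11 set g(d) = (d - (5/11))*f(d) = (-3*d**2/19 + 29*d/13 - 22/37)/(d + 8/11).
Simple pole: residue = g(a) at a = 5/11, which is 427696/1306877.
List the singular points by increasing real part (a conjugate pair: the negative imaginary part first).

Radius of convergence at 0: 5/11.
At -8/11: a pole of order 1; residue 2543922/1306877.
At 5/11: a pole of order 1; residue 427696/1306877.


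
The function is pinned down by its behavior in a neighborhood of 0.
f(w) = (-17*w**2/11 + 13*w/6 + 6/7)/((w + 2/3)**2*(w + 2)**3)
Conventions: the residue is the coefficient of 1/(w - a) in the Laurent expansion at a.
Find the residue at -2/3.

The residue is 58995/19712.

At the order-2 pole -2/3 set g(w) = (w - (-2/3))^2*f(w) = (-17*w**2/11 + 13*w/6 + 6/7)/(w + 2)**3.
Order-2 pole: residue = g'(a); g'(-2/3) = 58995/19712, so the residue is 58995/19712.


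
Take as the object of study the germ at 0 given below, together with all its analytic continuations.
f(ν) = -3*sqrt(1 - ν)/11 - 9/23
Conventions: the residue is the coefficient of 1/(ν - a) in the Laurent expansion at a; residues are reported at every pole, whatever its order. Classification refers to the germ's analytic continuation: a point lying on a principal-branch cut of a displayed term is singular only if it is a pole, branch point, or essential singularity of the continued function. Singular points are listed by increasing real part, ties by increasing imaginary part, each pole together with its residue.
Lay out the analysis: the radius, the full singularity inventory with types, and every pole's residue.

Radius of convergence at 0: 1.
At 1: an algebraic (square-root) branch point.

Branch term (-3/11)*sqrt(1 - ν/(1)): its argument vanishes at ν = 1, a square-root branch point, modulus 1.
The radius of convergence is the smallest modulus among the singular points: 1.


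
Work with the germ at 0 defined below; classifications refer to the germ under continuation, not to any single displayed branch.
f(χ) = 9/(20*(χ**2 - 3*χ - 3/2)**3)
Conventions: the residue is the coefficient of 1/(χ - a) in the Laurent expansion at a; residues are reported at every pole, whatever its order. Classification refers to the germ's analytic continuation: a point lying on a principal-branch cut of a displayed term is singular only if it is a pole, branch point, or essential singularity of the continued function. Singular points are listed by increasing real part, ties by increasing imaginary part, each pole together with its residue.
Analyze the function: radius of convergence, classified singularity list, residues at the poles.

Denominator factor (χ**2 - 3*χ - 3/2)^3: discriminant 15, real irrational roots 3/2 + (1/2)*sqrt(15) and 3/2 - (1/2)*sqrt(15); poles of order 3, moduli 3/2 + (1/2)*sqrt(15) and -3/2 + (1/2)*sqrt(15).
The radius of convergence is the smallest modulus among the singular points: -3/2 + (1/2)*sqrt(15).
The factor χ**2 - 3*χ - 3/2 splits as (χ - a)(χ - a') with a = 3/2 - (1/2)*sqrt(15), a' = 3/2 + (1/2)*sqrt(15). At the order-3 pole a set g(χ) = (χ - a)^3*f(χ) = [9/20] / (χ - a')^3.
Order-3 pole: residue = g''(a)/2; g''(3/2 - (1/2)*sqrt(15)) = -(1/625)*sqrt(15), so the residue is -(1/1250)*sqrt(15).
The factor χ**2 - 3*χ - 3/2 splits as (χ - a)(χ - a') with a = 3/2 + (1/2)*sqrt(15), a' = 3/2 - (1/2)*sqrt(15). At the order-3 pole a set g(χ) = (χ - a)^3*f(χ) = [9/20] / (χ - a')^3.
Order-3 pole: residue = g''(a)/2; g''(3/2 + (1/2)*sqrt(15)) = (1/625)*sqrt(15), so the residue is (1/1250)*sqrt(15).
List the singular points by increasing real part (a conjugate pair: the negative imaginary part first).

Radius of convergence at 0: -3/2 + (1/2)*sqrt(15).
At 3/2 - (1/2)*sqrt(15): a pole of order 3; residue -(1/1250)*sqrt(15).
At 3/2 + (1/2)*sqrt(15): a pole of order 3; residue (1/1250)*sqrt(15).


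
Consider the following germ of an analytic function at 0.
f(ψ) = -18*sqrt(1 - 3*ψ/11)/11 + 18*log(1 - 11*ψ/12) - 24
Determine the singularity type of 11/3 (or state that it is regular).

The term (-18/11)*sqrt(1 - ψ/(11/3)) has argument 1 - 11/3/(11/3) = 0 at 11/3: a square-root (algebraic, two-sheeted) branch point; the remaining terms are analytic or single-valued there.

The point is an algebraic (square-root) branch point.


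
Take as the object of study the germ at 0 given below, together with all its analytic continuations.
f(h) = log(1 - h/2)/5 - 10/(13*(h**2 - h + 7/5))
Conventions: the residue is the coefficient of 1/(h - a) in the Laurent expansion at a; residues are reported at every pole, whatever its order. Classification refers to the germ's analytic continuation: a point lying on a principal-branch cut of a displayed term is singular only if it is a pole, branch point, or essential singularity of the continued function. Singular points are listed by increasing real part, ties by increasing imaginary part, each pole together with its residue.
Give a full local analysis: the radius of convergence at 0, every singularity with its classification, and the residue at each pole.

Denominator factor (h**2 - h + 7/5): discriminant -23/5, complex-conjugate roots (1/2) + ((1/10)*sqrt(115))*i and (1/2) - ((1/10)*sqrt(115))*i; poles of order 1, moduli (1/5)*sqrt(35) and (1/5)*sqrt(35).
Branch term (1/5)*log(1 - h/(2)): its argument vanishes at h = 2, a logarithmic branch point, modulus 2.
The radius of convergence is the smallest modulus among the singular points: (1/5)*sqrt(35).
The branch term is analytic at (1/2) - ((1/10)*sqrt(115))*i and contributes nothing to the residue; only the rational part matters.
The factor h**2 - h + 7/5 splits as (h - a)(h - a') with a = (1/2) - ((1/10)*sqrt(115))*i, a' = (1/2) + ((1/10)*sqrt(115))*i. At the order-1 pole a set g(h) = (h - a)*(rational part) = [-10/13] / (h - a').
Simple pole: residue = g(a) at a = (1/2) - ((1/10)*sqrt(115))*i, which is -((10/299)*sqrt(115))*i.
The branch term is analytic at (1/2) + ((1/10)*sqrt(115))*i and contributes nothing to the residue; only the rational part matters.
The factor h**2 - h + 7/5 splits as (h - a)(h - a') with a = (1/2) + ((1/10)*sqrt(115))*i, a' = (1/2) - ((1/10)*sqrt(115))*i. At the order-1 pole a set g(h) = (h - a)*(rational part) = [-10/13] / (h - a').
Simple pole: residue = g(a) at a = (1/2) + ((1/10)*sqrt(115))*i, which is ((10/299)*sqrt(115))*i.
List the singular points by increasing real part (a conjugate pair: the negative imaginary part first).

Radius of convergence at 0: (1/5)*sqrt(35).
At (1/2) - ((1/10)*sqrt(115))*i: a pole of order 1; residue -((10/299)*sqrt(115))*i.
At (1/2) + ((1/10)*sqrt(115))*i: a pole of order 1; residue ((10/299)*sqrt(115))*i.
At 2: a logarithmic branch point.


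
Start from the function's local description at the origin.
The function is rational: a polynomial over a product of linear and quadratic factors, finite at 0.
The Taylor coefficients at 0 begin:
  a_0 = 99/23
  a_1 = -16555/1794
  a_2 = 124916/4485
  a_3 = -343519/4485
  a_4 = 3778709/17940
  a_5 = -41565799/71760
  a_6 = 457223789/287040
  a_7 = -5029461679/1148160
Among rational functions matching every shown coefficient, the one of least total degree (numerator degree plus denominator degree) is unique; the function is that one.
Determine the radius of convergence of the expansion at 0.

The radius of convergence is 4/11.

No rational of total degree below 3 reproduces all 8 coefficients; solving the [2/1] Pade equations on them gives f(θ) = (9*θ**2/10 + 37*θ/39 + 36/23)/(θ + 4/11), whose expansion matches every shown term.
Denominator factor (θ + 4/11): pole of order 1 at -4/11, modulus 4/11.
The radius of convergence is the smallest modulus among the singular points: 4/11.


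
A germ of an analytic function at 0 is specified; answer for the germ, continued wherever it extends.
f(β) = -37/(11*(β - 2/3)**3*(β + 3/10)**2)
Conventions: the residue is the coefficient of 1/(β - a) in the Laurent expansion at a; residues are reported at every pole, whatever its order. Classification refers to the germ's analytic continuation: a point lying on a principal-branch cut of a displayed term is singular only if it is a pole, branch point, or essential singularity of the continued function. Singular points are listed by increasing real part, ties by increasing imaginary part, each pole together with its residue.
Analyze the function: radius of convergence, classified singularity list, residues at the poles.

Denominator factor (β - 2/3)^3: pole of order 3 at 2/3, modulus 2/3.
Denominator factor (β + 3/10)^2: pole of order 2 at -3/10, modulus 3/10.
The radius of convergence is the smallest modulus among the singular points: 3/10.
At the order-2 pole -3/10 set g(β) = (β - (-3/10))^2*f(β) = -37/(11*(β - 2/3)**3).
Order-2 pole: residue = g'(a); g'(-3/10) = 89910000/7780091, so the residue is 89910000/7780091.
At the order-3 pole 2/3 set g(β) = (β - (2/3))^3*f(β) = -37/(11*(β + 3/10)**2).
Order-3 pole: residue = g''(a)/2; g''(2/3) = -179820000/7780091, so the residue is -89910000/7780091.
List the singular points by increasing real part (a conjugate pair: the negative imaginary part first).

Radius of convergence at 0: 3/10.
At -3/10: a pole of order 2; residue 89910000/7780091.
At 2/3: a pole of order 3; residue -89910000/7780091.


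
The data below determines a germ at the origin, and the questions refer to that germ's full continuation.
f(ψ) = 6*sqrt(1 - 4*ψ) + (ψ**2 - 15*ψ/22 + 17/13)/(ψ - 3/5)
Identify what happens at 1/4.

The point is an algebraic (square-root) branch point.

The term (6)*sqrt(1 - ψ/(1/4)) has argument 1 - 1/4/(1/4) = 0 at 1/4: a square-root (algebraic, two-sheeted) branch point; the remaining terms are analytic or single-valued there.


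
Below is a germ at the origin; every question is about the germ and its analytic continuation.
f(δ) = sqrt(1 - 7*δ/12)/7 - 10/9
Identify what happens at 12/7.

The point is an algebraic (square-root) branch point.

The term (1/7)*sqrt(1 - δ/(12/7)) has argument 1 - 12/7/(12/7) = 0 at 12/7: a square-root (algebraic, two-sheeted) branch point; the remaining terms are analytic or single-valued there.


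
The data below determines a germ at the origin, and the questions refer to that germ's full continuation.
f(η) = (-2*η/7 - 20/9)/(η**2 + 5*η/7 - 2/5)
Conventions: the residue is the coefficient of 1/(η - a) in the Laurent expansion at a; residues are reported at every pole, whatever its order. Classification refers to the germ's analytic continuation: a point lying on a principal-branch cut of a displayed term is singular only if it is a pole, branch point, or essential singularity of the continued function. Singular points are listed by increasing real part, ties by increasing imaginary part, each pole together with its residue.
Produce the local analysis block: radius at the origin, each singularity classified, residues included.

Radius of convergence at 0: -5/14 + (1/70)*sqrt(2585).
At -5/14 - (1/70)*sqrt(2585): a pole of order 1; residue -1/7 + (85/2961)*sqrt(2585).
At -5/14 + (1/70)*sqrt(2585): a pole of order 1; residue -1/7 - (85/2961)*sqrt(2585).

Denominator factor (η**2 + 5*η/7 - 2/5): discriminant 517/245, real irrational roots -5/14 + (1/70)*sqrt(2585) and -5/14 - (1/70)*sqrt(2585); poles of order 1, moduli -5/14 + (1/70)*sqrt(2585) and 5/14 + (1/70)*sqrt(2585).
The radius of convergence is the smallest modulus among the singular points: -5/14 + (1/70)*sqrt(2585).
The factor η**2 + 5*η/7 - 2/5 splits as (η - a)(η - a') with a = -5/14 - (1/70)*sqrt(2585), a' = -5/14 + (1/70)*sqrt(2585). At the order-1 pole a set g(η) = (η - a)*f(η) = [-2*η/7 - 20/9] / (η - a').
Simple pole: residue = g(a) at a = -5/14 - (1/70)*sqrt(2585), which is -1/7 + (85/2961)*sqrt(2585).
The factor η**2 + 5*η/7 - 2/5 splits as (η - a)(η - a') with a = -5/14 + (1/70)*sqrt(2585), a' = -5/14 - (1/70)*sqrt(2585). At the order-1 pole a set g(η) = (η - a)*f(η) = [-2*η/7 - 20/9] / (η - a').
Simple pole: residue = g(a) at a = -5/14 + (1/70)*sqrt(2585), which is -1/7 - (85/2961)*sqrt(2585).
List the singular points by increasing real part (a conjugate pair: the negative imaginary part first).


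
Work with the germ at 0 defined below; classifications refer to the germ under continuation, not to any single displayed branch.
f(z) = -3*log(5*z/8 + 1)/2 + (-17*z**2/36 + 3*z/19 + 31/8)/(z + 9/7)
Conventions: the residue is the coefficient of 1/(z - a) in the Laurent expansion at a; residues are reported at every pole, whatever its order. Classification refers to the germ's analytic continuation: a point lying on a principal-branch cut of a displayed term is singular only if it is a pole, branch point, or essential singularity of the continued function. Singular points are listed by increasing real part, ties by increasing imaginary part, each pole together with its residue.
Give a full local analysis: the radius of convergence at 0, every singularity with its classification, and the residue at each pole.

Radius of convergence at 0: 9/7.
At -8/5: a logarithmic branch point.
At -9/7: a pole of order 1; residue 21535/7448.

Denominator factor (z + 9/7): pole of order 1 at -9/7, modulus 9/7.
Branch term (-3/2)*log(1 - z/(-8/5)): its argument vanishes at z = -8/5, a logarithmic branch point, modulus 8/5.
The radius of convergence is the smallest modulus among the singular points: 9/7.
The branch term is analytic at -9/7 and contributes nothing to the residue; only the rational part matters.
At the order-1 pole -9/7 set g(z) = (z - (-9/7))*(rational part) = -17*z**2/36 + 3*z/19 + 31/8.
Simple pole: residue = g(a) at a = -9/7, which is 21535/7448.
List the singular points by increasing real part (a conjugate pair: the negative imaginary part first).


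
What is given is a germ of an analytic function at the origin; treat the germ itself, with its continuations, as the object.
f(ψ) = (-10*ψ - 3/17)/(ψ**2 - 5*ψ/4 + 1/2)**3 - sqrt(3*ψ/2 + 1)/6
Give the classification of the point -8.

Denominator factors: ψ**2 - 5*ψ/4 + 1/2 = 149/2 at ψ = -8 — none vanishes.
Branch term sqrt(1 - ψ/(-2/3)): argument at -8 is -11, nonzero, so -8 is not its branch point (a point on a principal cut is still regular for the continued germ).
So the germ continues analytically to -8.

The point is a regular point.


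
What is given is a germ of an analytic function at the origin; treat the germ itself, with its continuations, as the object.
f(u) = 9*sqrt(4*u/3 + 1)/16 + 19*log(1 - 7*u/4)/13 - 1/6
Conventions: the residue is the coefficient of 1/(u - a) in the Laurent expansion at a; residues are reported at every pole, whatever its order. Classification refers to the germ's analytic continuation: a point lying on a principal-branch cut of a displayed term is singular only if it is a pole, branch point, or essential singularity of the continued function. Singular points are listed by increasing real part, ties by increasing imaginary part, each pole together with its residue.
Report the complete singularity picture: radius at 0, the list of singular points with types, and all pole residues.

Branch term (9/16)*sqrt(1 - u/(-3/4)): its argument vanishes at u = -3/4, a square-root branch point, modulus 3/4.
Branch term (19/13)*log(1 - u/(4/7)): its argument vanishes at u = 4/7, a logarithmic branch point, modulus 4/7.
The radius of convergence is the smallest modulus among the singular points: 4/7.
List the singular points by increasing real part (a conjugate pair: the negative imaginary part first).

Radius of convergence at 0: 4/7.
At -3/4: an algebraic (square-root) branch point.
At 4/7: a logarithmic branch point.


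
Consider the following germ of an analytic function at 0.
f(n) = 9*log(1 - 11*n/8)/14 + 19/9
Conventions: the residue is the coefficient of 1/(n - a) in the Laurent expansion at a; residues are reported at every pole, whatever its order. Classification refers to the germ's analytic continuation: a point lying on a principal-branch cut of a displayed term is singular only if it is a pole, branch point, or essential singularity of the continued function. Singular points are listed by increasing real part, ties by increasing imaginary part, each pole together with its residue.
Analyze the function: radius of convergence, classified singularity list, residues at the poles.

Radius of convergence at 0: 8/11.
At 8/11: a logarithmic branch point.

Branch term (9/14)*log(1 - n/(8/11)): its argument vanishes at n = 8/11, a logarithmic branch point, modulus 8/11.
The radius of convergence is the smallest modulus among the singular points: 8/11.


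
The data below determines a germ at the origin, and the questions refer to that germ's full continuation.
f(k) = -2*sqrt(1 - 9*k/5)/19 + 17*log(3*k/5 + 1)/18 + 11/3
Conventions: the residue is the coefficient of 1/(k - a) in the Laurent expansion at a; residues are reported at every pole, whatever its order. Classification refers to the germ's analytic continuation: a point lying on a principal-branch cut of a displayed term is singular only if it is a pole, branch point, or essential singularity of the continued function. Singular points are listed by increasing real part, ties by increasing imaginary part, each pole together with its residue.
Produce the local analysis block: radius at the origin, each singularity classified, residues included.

Branch term (-2/19)*sqrt(1 - k/(5/9)): its argument vanishes at k = 5/9, a square-root branch point, modulus 5/9.
Branch term (17/18)*log(1 - k/(-5/3)): its argument vanishes at k = -5/3, a logarithmic branch point, modulus 5/3.
The radius of convergence is the smallest modulus among the singular points: 5/9.
List the singular points by increasing real part (a conjugate pair: the negative imaginary part first).

Radius of convergence at 0: 5/9.
At -5/3: a logarithmic branch point.
At 5/9: an algebraic (square-root) branch point.


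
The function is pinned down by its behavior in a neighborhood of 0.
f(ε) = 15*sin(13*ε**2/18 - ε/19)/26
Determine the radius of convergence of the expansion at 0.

The radius of convergence is infinite.

The factor -sin(13*ε**2/18 - ε/19) is entire and contributes no finite singular point.
The polynomial part has no poles.
No finite singular points: the Taylor series at 0 converges everywhere.


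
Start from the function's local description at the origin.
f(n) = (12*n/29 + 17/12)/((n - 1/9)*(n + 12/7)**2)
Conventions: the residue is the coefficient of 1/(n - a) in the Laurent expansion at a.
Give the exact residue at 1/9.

At the order-1 pole 1/9 set g(n) = (n - (1/9))*f(n) = (12*n/29 + 17/12)/(n + 12/7)**2.
Simple pole: residue = g(a) at a = 1/9, which is 673407/1534100.

The residue is 673407/1534100.


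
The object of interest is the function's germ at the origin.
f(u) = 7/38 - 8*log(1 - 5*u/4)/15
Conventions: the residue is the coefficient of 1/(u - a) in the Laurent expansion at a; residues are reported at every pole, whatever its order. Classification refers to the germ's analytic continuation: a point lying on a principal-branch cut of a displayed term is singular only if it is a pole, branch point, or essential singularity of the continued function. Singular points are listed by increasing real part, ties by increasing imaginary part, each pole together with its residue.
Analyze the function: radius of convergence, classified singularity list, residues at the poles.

Radius of convergence at 0: 4/5.
At 4/5: a logarithmic branch point.

Branch term (-8/15)*log(1 - u/(4/5)): its argument vanishes at u = 4/5, a logarithmic branch point, modulus 4/5.
The radius of convergence is the smallest modulus among the singular points: 4/5.


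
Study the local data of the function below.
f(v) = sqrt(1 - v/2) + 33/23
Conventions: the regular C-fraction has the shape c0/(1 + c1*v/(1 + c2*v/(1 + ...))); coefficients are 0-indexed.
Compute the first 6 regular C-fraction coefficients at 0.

The regular C-fraction coefficients are [56/23, 23/224, -51/224, -7/102, -37/204, -51/592].

Taylor coefficients (expand at 0): a_0 = 56/23, a_1 = -1/4, a_2 = -1/32, a_3 = -1/128, a_4 = -5/2048, a_5 = -7/8192.
c0 = a_0 = 56/23. Peel one level at a time: if S = 1 + c*v/S' with S'(0) = 1, then c is the v-coefficient of S and S' = c*v/(S - 1).
S_1 = c0/f = 1 + (23/224)*v + (1173/50176)*v^2 + ...; c1 = 23/224.
S_2 = c1*v/(S_1 - 1) = 1 + (-51/224)*v + (-1/64)*v^2 + ...; c2 = -51/224.
S_3 = c2*v/(S_2 - 1) = 1 + (-7/102)*v + (-259/20808)*v^2 + ...; c3 = -7/102.
S_4 = c3*v/(S_3 - 1) = 1 + (-37/204)*v + (-1/64)*v^2 + ...; c4 = -37/204.
S_5 = c4*v/(S_4 - 1) = 1 + (-51/592)*v + ...; c5 = -51/592.


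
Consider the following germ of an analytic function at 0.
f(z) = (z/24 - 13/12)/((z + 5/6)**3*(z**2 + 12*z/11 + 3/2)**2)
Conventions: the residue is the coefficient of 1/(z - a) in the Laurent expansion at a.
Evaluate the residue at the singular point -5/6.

The residue is 44853688440/67122964561.

At the order-3 pole -5/6 set g(z) = (z - (-5/6))^3*f(z) = (z/24 - 13/12)/(z**2 + 12*z/11 + 3/2)**2.
Order-3 pole: residue = g''(a)/2; g''(-5/6) = 89707376880/67122964561, so the residue is 44853688440/67122964561.


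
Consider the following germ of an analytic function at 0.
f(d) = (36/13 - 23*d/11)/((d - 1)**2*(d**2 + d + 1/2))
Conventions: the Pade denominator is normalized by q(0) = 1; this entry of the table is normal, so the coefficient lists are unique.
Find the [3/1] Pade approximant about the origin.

The Pade approximant has numerator coefficients [72/13, 492434/70499, -203956/70499, 1273346/70499]; denominator coefficients [1, 994/493].

Taylor coefficients needed (expand at 0): a_0 = 72/13, a_1 = -46/11, a_2 = 72/13, a_3 = 986/143, a_4 = -1988/143.
Write the denominator as Q(d) = 1 + q1*d. Requiring Q*f - P = O(d^5) with deg P <= 3 kills the coefficients of d^4..d^4 in Q*f:
  d^4: a_4 + q1*a_3 = 0, i.e. -1988/143 + (986/143)*q1 = 0.
Solving this linear system: q1 = 994/493.
The numerator is Q*f truncated at degree 3: P0 = a_0 = 72/13; P1 = a_1 + q1*a_0 = 492434/70499; P2 = a_2 + q1*a_1 = -203956/70499; P3 = a_3 + q1*a_2 = 1273346/70499.


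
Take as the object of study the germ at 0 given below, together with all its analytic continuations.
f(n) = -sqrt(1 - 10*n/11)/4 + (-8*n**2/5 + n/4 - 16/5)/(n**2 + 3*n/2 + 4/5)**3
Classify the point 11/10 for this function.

The point is an algebraic (square-root) branch point.

The term (-1/4)*sqrt(1 - n/(11/10)) has argument 1 - 11/10/(11/10) = 0 at 11/10: a square-root (algebraic, two-sheeted) branch point; the remaining terms are analytic or single-valued there.


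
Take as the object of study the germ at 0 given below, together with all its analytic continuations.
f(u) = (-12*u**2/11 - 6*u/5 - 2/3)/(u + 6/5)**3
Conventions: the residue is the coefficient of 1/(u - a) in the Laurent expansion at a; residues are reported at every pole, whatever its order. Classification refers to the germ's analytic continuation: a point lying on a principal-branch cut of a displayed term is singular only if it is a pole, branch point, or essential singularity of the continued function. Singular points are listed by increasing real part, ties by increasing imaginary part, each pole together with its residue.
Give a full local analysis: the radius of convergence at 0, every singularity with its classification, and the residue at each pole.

Denominator factor (u + 6/5)^3: pole of order 3 at -6/5, modulus 6/5.
The radius of convergence is the smallest modulus among the singular points: 6/5.
At the order-3 pole -6/5 set g(u) = (u - (-6/5))^3*f(u) = -12*u**2/11 - 6*u/5 - 2/3.
Order-3 pole: residue = g''(a)/2; g''(-6/5) = -24/11, so the residue is -12/11.

Radius of convergence at 0: 6/5.
At -6/5: a pole of order 3; residue -12/11.


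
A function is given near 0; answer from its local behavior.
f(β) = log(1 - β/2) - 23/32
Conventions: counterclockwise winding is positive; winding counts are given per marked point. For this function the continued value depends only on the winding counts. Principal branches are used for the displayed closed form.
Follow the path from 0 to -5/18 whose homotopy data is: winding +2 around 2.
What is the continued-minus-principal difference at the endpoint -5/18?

Continued minus principal equals (4)*pi*i.

The rational part is single-valued and drops out of the difference; each branch term changes only by its own monodromy.
(1)*log(1 - β/(2)): each positive loop around 2 adds 2*pi*i to the log, so winding +2 contributes (1)*(2)*2*pi*i = (4)*pi*i.
Summing the contributions at β = -5/18 gives (4)*pi*i.


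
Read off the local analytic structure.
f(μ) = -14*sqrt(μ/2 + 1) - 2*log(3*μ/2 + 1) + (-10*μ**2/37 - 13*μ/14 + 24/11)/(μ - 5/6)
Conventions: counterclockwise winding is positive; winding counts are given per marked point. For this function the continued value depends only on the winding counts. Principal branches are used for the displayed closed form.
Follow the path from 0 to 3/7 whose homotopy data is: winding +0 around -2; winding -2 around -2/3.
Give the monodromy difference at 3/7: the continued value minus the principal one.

The rational part is single-valued and drops out of the difference; each branch term changes only by its own monodromy.
(-14)*sqrt(1 - μ/(-2)): winding +0 is even, the square root returns to the same sheet, contribution 0.
(-2)*log(1 - μ/(-2/3)): each positive loop around -2/3 adds 2*pi*i to the log, so winding -2 contributes (-2)*(-2)*2*pi*i = (8)*pi*i.
Summing the contributions at μ = 3/7 gives (8)*pi*i.

Continued minus principal equals (8)*pi*i.


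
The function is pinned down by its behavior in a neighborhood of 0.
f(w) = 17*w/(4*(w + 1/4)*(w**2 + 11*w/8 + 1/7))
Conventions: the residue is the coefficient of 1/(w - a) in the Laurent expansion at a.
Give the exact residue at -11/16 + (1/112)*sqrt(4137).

The residue is -119/31 + (221/18321)*sqrt(4137).

The factor w**2 + 11*w/8 + 1/7 splits as (w - a)(w - a') with a = -11/16 + (1/112)*sqrt(4137), a' = -11/16 - (1/112)*sqrt(4137). At the order-1 pole a set g(w) = (w - a)*f(w) = [17*w/(4*(w + 1/4))] / (w - a').
Simple pole: residue = g(a) at a = -11/16 + (1/112)*sqrt(4137), which is -119/31 + (221/18321)*sqrt(4137).


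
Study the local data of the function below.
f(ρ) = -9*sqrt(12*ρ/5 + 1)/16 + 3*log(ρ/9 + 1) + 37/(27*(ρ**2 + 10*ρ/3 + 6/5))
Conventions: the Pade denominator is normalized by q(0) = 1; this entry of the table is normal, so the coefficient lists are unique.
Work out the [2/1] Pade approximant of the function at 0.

Taylor coefficients needed (expand at 0): a_0 = 751/1296, a_1 = -102463/29160, a_2 = 10820891/1312200, a_3 = -580870907/29524500.
Write the denominator as Q(ρ) = 1 + q1*ρ. Requiring Q*f - P = O(ρ^4) with deg P <= 2 kills the coefficients of ρ^3..ρ^3 in Q*f:
  ρ^3: a_3 + q1*a_2 = 0, i.e. -580870907/29524500 + (10820891/1312200)*q1 = 0.
Solving this linear system: q1 = 1161741814/486940095.
The numerator is Q*f truncated at degree 2: P0 = a_0 = 751/1296; P1 = a_1 + q1*a_0 = -3113457886/1460820285; P2 = a_2 + q1*a_1 = -23998388321/175298434200.

The Pade approximant has numerator coefficients [751/1296, -3113457886/1460820285, -23998388321/175298434200]; denominator coefficients [1, 1161741814/486940095].


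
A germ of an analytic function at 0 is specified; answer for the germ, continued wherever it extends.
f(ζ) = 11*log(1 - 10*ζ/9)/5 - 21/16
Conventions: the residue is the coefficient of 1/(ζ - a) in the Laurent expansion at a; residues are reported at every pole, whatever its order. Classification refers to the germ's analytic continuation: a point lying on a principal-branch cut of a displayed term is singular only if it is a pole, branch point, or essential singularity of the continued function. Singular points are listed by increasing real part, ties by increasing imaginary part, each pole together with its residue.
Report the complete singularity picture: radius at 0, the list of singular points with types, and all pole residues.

Branch term (11/5)*log(1 - ζ/(9/10)): its argument vanishes at ζ = 9/10, a logarithmic branch point, modulus 9/10.
The radius of convergence is the smallest modulus among the singular points: 9/10.

Radius of convergence at 0: 9/10.
At 9/10: a logarithmic branch point.


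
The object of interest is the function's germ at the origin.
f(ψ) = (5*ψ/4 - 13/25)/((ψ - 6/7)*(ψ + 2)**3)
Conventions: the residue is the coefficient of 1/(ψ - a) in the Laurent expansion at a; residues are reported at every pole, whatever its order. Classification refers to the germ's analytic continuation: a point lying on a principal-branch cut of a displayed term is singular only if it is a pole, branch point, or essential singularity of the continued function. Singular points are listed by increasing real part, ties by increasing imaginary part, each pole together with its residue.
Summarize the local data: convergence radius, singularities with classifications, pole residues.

Denominator factor (ψ - 6/7): pole of order 1 at 6/7, modulus 6/7.
Denominator factor (ψ + 2)^3: pole of order 3 at -2, modulus 2.
The radius of convergence is the smallest modulus among the singular points: 6/7.
At the order-3 pole -2 set g(ψ) = (ψ - (-2))^3*f(ψ) = (5*ψ/4 - 13/25)/(ψ - 6/7).
Order-3 pole: residue = g''(a)/2; g''(-2) = -9457/200000, so the residue is -9457/400000.
At the order-1 pole 6/7 set g(ψ) = (ψ - (6/7))*f(ψ) = (5*ψ/4 - 13/25)/(ψ + 2)**3.
Simple pole: residue = g(a) at a = 6/7, which is 9457/400000.
List the singular points by increasing real part (a conjugate pair: the negative imaginary part first).

Radius of convergence at 0: 6/7.
At -2: a pole of order 3; residue -9457/400000.
At 6/7: a pole of order 1; residue 9457/400000.


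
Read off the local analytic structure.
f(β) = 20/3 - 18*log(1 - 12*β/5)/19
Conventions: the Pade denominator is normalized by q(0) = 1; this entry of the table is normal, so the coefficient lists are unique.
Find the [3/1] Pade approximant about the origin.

Taylor coefficients needed (expand at 0): a_0 = 20/3, a_1 = 216/95, a_2 = 1296/475, a_3 = 10368/2375, a_4 = 93312/11875.
Write the denominator as Q(β) = 1 + q1*β. Requiring Q*f - P = O(β^5) with deg P <= 3 kills the coefficients of β^4..β^4 in Q*f:
  β^4: a_4 + q1*a_3 = 0, i.e. 93312/11875 + (10368/2375)*q1 = 0.
Solving this linear system: q1 = -9/5.
The numerator is Q*f truncated at degree 3: P0 = a_0 = 20/3; P1 = a_1 + q1*a_0 = -924/95; P2 = a_2 + q1*a_1 = -648/475; P3 = a_3 + q1*a_2 = -1296/2375.

The Pade approximant has numerator coefficients [20/3, -924/95, -648/475, -1296/2375]; denominator coefficients [1, -9/5].


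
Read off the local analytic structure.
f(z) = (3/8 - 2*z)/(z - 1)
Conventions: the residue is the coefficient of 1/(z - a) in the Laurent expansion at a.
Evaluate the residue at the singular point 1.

The residue is -13/8.

At the order-1 pole 1 set g(z) = (z - (1))*f(z) = 3/8 - 2*z.
Simple pole: residue = g(a) at a = 1, which is -13/8.


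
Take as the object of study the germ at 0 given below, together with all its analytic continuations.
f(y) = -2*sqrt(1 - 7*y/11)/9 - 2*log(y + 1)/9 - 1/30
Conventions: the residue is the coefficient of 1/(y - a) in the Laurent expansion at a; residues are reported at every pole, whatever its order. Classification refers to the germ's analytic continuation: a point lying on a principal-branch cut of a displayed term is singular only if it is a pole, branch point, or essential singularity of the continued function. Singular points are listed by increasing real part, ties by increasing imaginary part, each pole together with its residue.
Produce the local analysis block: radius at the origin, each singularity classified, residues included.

Radius of convergence at 0: 1.
At -1: a logarithmic branch point.
At 11/7: an algebraic (square-root) branch point.

Branch term (-2/9)*log(1 - y/(-1)): its argument vanishes at y = -1, a logarithmic branch point, modulus 1.
Branch term (-2/9)*sqrt(1 - y/(11/7)): its argument vanishes at y = 11/7, a square-root branch point, modulus 11/7.
The radius of convergence is the smallest modulus among the singular points: 1.
List the singular points by increasing real part (a conjugate pair: the negative imaginary part first).
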